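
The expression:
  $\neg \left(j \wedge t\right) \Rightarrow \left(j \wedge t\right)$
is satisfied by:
  {t: True, j: True}


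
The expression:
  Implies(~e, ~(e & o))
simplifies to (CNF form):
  True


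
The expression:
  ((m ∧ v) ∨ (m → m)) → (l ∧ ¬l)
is never true.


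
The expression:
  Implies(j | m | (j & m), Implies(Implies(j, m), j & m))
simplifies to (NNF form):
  j | ~m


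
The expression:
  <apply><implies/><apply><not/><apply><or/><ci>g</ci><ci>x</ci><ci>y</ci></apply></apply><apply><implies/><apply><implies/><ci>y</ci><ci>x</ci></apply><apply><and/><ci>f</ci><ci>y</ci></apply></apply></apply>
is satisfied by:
  {y: True, g: True, x: True}
  {y: True, g: True, x: False}
  {y: True, x: True, g: False}
  {y: True, x: False, g: False}
  {g: True, x: True, y: False}
  {g: True, x: False, y: False}
  {x: True, g: False, y: False}


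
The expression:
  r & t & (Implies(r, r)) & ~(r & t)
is never true.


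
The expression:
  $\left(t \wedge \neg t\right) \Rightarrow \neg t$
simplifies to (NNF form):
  $\text{True}$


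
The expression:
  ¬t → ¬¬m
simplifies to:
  m ∨ t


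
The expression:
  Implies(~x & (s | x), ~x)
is always true.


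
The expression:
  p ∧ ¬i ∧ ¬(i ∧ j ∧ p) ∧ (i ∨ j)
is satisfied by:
  {p: True, j: True, i: False}


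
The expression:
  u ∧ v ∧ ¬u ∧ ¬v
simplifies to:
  False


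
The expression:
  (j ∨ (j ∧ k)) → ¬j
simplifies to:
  ¬j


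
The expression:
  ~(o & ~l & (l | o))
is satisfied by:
  {l: True, o: False}
  {o: False, l: False}
  {o: True, l: True}


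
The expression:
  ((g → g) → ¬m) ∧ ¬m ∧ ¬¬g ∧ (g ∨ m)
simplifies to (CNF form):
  g ∧ ¬m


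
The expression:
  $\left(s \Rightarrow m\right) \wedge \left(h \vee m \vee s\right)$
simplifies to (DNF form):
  $m \vee \left(h \wedge \neg s\right)$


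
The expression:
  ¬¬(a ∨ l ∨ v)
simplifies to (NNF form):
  a ∨ l ∨ v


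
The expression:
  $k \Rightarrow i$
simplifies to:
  $i \vee \neg k$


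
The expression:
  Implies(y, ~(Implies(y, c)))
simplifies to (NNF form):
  ~c | ~y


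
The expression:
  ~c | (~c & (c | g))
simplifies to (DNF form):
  ~c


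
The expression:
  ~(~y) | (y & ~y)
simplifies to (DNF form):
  y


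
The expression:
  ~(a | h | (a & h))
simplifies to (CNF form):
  ~a & ~h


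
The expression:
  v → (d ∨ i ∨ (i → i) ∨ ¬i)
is always true.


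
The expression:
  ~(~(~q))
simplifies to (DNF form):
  ~q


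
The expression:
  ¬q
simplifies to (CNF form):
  ¬q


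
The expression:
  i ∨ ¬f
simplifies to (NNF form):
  i ∨ ¬f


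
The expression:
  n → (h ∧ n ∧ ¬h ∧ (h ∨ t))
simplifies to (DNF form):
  ¬n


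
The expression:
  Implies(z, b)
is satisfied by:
  {b: True, z: False}
  {z: False, b: False}
  {z: True, b: True}


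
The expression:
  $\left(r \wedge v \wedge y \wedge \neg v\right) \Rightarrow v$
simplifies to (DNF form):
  $\text{True}$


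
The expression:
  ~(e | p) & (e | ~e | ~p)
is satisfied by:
  {e: False, p: False}


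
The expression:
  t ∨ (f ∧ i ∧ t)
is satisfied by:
  {t: True}


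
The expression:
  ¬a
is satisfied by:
  {a: False}


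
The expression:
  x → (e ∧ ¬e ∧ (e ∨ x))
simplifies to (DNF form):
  ¬x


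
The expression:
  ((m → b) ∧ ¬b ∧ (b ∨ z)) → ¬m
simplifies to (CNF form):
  True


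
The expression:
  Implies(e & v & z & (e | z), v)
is always true.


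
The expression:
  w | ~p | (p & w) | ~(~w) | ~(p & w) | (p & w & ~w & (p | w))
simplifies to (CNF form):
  True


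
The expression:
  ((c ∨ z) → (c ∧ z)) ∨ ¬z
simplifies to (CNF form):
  c ∨ ¬z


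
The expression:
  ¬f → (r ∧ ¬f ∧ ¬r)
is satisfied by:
  {f: True}


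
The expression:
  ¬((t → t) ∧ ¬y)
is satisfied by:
  {y: True}


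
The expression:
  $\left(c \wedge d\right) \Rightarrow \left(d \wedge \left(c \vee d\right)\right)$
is always true.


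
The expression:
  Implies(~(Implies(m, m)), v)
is always true.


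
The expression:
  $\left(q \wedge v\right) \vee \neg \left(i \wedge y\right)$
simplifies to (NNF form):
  $\left(q \wedge v\right) \vee \neg i \vee \neg y$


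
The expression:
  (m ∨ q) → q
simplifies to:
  q ∨ ¬m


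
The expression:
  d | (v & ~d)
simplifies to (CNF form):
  d | v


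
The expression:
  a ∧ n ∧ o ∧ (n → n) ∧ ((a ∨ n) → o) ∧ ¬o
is never true.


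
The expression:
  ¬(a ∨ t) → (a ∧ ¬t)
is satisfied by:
  {a: True, t: True}
  {a: True, t: False}
  {t: True, a: False}


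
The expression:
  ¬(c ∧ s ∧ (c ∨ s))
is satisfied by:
  {s: False, c: False}
  {c: True, s: False}
  {s: True, c: False}


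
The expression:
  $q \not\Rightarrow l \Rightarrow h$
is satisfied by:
  {l: True, h: True, q: False}
  {l: True, h: False, q: False}
  {h: True, l: False, q: False}
  {l: False, h: False, q: False}
  {q: True, l: True, h: True}
  {q: True, l: True, h: False}
  {q: True, h: True, l: False}


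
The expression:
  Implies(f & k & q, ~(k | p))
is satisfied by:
  {k: False, q: False, f: False}
  {f: True, k: False, q: False}
  {q: True, k: False, f: False}
  {f: True, q: True, k: False}
  {k: True, f: False, q: False}
  {f: True, k: True, q: False}
  {q: True, k: True, f: False}


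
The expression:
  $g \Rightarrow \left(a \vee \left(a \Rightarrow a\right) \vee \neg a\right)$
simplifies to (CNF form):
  $\text{True}$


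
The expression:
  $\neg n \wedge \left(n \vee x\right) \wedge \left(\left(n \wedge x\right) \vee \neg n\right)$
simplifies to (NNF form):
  $x \wedge \neg n$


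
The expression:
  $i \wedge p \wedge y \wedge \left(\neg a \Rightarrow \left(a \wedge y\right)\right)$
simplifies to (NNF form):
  $a \wedge i \wedge p \wedge y$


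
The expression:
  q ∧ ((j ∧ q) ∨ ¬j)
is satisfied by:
  {q: True}


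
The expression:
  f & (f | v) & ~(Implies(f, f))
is never true.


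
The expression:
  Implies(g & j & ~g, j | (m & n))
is always true.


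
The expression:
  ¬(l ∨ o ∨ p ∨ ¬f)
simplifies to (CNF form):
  f ∧ ¬l ∧ ¬o ∧ ¬p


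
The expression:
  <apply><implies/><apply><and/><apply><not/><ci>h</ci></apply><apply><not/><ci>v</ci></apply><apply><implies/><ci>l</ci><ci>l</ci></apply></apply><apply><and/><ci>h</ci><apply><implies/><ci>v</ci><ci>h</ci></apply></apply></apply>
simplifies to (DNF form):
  <apply><or/><ci>h</ci><ci>v</ci></apply>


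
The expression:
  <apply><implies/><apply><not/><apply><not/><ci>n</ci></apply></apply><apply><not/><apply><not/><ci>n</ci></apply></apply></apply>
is always true.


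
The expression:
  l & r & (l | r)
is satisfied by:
  {r: True, l: True}


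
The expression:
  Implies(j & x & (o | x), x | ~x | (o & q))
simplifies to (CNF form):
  True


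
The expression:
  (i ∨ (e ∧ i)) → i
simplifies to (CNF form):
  True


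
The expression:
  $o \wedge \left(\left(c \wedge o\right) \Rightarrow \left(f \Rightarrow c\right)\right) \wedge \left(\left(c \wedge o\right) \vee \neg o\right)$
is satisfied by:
  {c: True, o: True}


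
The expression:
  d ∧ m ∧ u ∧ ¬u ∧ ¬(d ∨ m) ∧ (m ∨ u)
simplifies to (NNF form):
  False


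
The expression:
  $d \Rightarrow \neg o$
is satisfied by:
  {o: False, d: False}
  {d: True, o: False}
  {o: True, d: False}


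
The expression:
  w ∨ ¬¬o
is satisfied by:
  {o: True, w: True}
  {o: True, w: False}
  {w: True, o: False}


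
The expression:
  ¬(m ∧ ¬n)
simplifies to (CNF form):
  n ∨ ¬m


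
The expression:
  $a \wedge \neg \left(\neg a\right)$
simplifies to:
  $a$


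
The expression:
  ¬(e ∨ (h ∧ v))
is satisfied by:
  {e: False, h: False, v: False}
  {v: True, e: False, h: False}
  {h: True, e: False, v: False}


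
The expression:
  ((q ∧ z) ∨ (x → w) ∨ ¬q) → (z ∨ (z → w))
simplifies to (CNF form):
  True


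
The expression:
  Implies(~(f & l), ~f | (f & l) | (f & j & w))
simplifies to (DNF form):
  l | ~f | (j & w)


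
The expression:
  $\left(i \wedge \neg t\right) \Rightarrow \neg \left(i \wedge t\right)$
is always true.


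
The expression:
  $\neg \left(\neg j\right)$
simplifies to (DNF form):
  $j$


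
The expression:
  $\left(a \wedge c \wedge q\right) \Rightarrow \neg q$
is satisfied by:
  {c: False, q: False, a: False}
  {a: True, c: False, q: False}
  {q: True, c: False, a: False}
  {a: True, q: True, c: False}
  {c: True, a: False, q: False}
  {a: True, c: True, q: False}
  {q: True, c: True, a: False}


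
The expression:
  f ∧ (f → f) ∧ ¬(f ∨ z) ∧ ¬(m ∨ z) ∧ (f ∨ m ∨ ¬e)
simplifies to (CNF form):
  False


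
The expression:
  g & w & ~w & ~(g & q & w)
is never true.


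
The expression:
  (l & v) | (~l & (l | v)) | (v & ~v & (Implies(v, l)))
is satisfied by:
  {v: True}


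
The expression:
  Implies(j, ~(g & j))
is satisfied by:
  {g: False, j: False}
  {j: True, g: False}
  {g: True, j: False}


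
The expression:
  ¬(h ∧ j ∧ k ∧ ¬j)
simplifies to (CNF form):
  True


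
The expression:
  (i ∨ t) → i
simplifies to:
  i ∨ ¬t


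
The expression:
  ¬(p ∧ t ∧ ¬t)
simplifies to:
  True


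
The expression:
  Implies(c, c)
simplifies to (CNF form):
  True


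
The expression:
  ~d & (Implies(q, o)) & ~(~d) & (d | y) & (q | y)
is never true.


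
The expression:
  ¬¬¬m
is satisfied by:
  {m: False}


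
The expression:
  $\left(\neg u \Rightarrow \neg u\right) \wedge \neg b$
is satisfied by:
  {b: False}


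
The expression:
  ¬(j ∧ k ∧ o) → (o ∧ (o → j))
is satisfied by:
  {j: True, o: True}


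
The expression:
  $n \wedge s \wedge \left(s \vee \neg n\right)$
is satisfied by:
  {s: True, n: True}


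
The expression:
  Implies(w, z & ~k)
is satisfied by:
  {z: True, k: False, w: False}
  {k: False, w: False, z: False}
  {z: True, k: True, w: False}
  {k: True, z: False, w: False}
  {w: True, z: True, k: False}


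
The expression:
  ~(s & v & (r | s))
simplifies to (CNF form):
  ~s | ~v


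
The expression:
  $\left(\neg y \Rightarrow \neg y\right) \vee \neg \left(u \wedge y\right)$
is always true.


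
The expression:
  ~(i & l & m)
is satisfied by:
  {l: False, m: False, i: False}
  {i: True, l: False, m: False}
  {m: True, l: False, i: False}
  {i: True, m: True, l: False}
  {l: True, i: False, m: False}
  {i: True, l: True, m: False}
  {m: True, l: True, i: False}


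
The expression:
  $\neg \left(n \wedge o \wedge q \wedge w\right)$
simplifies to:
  $\neg n \vee \neg o \vee \neg q \vee \neg w$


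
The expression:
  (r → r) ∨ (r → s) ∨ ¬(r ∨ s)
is always true.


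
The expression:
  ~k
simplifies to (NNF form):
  ~k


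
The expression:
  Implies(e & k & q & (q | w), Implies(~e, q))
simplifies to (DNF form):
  True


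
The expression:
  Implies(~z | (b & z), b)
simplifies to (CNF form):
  b | z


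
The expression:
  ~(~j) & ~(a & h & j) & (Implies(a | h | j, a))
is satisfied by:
  {a: True, j: True, h: False}


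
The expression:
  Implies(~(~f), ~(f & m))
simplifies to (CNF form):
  ~f | ~m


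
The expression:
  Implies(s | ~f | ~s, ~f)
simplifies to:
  ~f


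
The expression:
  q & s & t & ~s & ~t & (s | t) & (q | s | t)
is never true.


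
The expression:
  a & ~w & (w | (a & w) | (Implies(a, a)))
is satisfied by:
  {a: True, w: False}


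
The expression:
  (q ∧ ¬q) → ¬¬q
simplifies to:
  True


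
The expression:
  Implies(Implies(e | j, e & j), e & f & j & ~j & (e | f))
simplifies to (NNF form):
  (e & ~j) | (j & ~e)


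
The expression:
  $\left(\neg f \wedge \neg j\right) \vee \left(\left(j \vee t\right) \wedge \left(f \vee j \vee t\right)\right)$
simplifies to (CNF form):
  $j \vee t \vee \neg f$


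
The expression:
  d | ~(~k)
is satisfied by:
  {d: True, k: True}
  {d: True, k: False}
  {k: True, d: False}


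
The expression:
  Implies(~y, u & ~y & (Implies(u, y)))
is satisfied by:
  {y: True}


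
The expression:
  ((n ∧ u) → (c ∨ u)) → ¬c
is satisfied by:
  {c: False}


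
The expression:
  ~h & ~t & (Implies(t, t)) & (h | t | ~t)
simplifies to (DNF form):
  ~h & ~t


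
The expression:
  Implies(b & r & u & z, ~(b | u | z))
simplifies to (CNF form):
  ~b | ~r | ~u | ~z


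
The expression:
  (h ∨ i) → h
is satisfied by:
  {h: True, i: False}
  {i: False, h: False}
  {i: True, h: True}


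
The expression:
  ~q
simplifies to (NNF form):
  ~q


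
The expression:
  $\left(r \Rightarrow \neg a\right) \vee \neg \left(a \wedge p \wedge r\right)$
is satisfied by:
  {p: False, a: False, r: False}
  {r: True, p: False, a: False}
  {a: True, p: False, r: False}
  {r: True, a: True, p: False}
  {p: True, r: False, a: False}
  {r: True, p: True, a: False}
  {a: True, p: True, r: False}


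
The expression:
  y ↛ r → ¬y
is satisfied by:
  {r: True, y: False}
  {y: False, r: False}
  {y: True, r: True}


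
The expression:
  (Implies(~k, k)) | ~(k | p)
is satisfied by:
  {k: True, p: False}
  {p: False, k: False}
  {p: True, k: True}


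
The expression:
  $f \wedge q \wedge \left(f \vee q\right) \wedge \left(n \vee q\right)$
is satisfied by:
  {f: True, q: True}


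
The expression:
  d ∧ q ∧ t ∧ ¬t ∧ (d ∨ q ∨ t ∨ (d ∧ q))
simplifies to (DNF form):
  False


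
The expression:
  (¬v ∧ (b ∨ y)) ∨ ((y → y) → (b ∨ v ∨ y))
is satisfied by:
  {y: True, b: True, v: True}
  {y: True, b: True, v: False}
  {y: True, v: True, b: False}
  {y: True, v: False, b: False}
  {b: True, v: True, y: False}
  {b: True, v: False, y: False}
  {v: True, b: False, y: False}


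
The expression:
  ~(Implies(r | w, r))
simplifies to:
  w & ~r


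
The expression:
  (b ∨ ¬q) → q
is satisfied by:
  {q: True}


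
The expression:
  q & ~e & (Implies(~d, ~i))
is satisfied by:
  {d: True, q: True, e: False, i: False}
  {q: True, i: False, d: False, e: False}
  {i: True, d: True, q: True, e: False}


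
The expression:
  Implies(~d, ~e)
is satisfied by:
  {d: True, e: False}
  {e: False, d: False}
  {e: True, d: True}


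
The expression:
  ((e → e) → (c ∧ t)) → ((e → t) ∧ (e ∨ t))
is always true.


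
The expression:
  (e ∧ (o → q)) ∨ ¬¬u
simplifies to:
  u ∨ (e ∧ q) ∨ (e ∧ ¬o)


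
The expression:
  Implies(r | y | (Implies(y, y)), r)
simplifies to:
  r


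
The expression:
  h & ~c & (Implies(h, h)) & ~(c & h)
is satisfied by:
  {h: True, c: False}


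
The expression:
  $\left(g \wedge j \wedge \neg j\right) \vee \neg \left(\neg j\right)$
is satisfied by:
  {j: True}


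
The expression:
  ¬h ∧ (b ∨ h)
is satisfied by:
  {b: True, h: False}


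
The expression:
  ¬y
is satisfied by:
  {y: False}


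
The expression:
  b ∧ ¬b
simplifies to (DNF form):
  False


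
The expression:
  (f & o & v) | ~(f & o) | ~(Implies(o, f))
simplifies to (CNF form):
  v | ~f | ~o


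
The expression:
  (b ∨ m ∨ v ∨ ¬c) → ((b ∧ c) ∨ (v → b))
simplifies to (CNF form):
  b ∨ ¬v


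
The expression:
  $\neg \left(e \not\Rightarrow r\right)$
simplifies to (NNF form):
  $r \vee \neg e$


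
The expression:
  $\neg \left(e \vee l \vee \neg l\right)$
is never true.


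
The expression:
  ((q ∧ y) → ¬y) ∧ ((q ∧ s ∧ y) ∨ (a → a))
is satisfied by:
  {q: False, y: False}
  {y: True, q: False}
  {q: True, y: False}


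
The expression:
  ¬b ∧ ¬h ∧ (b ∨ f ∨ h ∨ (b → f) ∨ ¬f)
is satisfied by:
  {h: False, b: False}


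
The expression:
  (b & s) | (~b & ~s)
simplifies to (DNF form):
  (b & s) | (~b & ~s)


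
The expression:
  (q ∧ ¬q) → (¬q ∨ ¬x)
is always true.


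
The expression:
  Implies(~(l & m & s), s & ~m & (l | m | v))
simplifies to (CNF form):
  s & (l | v) & (l | ~m)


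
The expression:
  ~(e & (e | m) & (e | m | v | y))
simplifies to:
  ~e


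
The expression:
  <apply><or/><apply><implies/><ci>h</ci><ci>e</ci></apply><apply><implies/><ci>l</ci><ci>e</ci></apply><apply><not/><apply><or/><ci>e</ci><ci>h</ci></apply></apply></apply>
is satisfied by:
  {e: True, l: False, h: False}
  {l: False, h: False, e: False}
  {h: True, e: True, l: False}
  {h: True, l: False, e: False}
  {e: True, l: True, h: False}
  {l: True, e: False, h: False}
  {h: True, l: True, e: True}


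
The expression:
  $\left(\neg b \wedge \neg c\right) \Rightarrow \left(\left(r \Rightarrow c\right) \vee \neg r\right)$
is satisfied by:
  {b: True, c: True, r: False}
  {b: True, c: False, r: False}
  {c: True, b: False, r: False}
  {b: False, c: False, r: False}
  {r: True, b: True, c: True}
  {r: True, b: True, c: False}
  {r: True, c: True, b: False}


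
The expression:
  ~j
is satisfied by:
  {j: False}


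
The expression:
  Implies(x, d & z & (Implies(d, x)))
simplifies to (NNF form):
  ~x | (d & z)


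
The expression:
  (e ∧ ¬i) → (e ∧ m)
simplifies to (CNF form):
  i ∨ m ∨ ¬e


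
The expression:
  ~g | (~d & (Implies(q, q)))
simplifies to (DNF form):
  ~d | ~g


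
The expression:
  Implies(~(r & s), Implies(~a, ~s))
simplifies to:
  a | r | ~s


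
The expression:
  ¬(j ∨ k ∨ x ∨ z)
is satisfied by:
  {x: False, j: False, z: False, k: False}


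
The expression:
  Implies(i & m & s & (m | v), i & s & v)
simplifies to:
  v | ~i | ~m | ~s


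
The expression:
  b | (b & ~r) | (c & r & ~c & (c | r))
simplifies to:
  b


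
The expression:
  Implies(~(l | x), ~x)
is always true.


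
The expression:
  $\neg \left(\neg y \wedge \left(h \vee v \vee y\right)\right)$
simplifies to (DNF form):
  $y \vee \left(\neg h \wedge \neg v\right)$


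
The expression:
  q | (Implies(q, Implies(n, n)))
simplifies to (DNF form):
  True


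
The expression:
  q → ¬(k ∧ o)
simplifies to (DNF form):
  ¬k ∨ ¬o ∨ ¬q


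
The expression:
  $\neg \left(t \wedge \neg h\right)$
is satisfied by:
  {h: True, t: False}
  {t: False, h: False}
  {t: True, h: True}


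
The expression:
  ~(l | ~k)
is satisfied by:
  {k: True, l: False}


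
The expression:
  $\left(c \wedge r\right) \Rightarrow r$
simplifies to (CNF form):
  $\text{True}$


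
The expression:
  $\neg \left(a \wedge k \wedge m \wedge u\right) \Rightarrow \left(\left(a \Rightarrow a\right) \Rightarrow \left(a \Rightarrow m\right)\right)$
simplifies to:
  $m \vee \neg a$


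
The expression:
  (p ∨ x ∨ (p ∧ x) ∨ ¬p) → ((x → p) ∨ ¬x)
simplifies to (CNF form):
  p ∨ ¬x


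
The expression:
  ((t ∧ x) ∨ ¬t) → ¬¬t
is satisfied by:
  {t: True}


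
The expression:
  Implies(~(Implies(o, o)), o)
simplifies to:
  True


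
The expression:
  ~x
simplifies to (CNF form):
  ~x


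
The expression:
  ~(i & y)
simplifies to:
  ~i | ~y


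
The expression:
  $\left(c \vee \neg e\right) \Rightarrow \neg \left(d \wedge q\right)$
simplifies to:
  $\left(e \wedge \neg c\right) \vee \neg d \vee \neg q$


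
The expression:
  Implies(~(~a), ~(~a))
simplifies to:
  True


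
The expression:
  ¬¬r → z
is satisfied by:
  {z: True, r: False}
  {r: False, z: False}
  {r: True, z: True}


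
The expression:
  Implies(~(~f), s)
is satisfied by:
  {s: True, f: False}
  {f: False, s: False}
  {f: True, s: True}


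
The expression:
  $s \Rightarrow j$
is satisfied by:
  {j: True, s: False}
  {s: False, j: False}
  {s: True, j: True}


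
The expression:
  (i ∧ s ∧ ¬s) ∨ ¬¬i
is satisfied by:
  {i: True}


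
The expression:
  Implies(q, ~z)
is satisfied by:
  {q: False, z: False}
  {z: True, q: False}
  {q: True, z: False}


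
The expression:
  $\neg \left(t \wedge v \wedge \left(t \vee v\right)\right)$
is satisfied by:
  {v: False, t: False}
  {t: True, v: False}
  {v: True, t: False}


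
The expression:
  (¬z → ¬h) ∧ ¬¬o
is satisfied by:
  {o: True, z: True, h: False}
  {o: True, h: False, z: False}
  {o: True, z: True, h: True}


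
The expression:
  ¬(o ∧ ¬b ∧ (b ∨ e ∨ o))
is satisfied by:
  {b: True, o: False}
  {o: False, b: False}
  {o: True, b: True}


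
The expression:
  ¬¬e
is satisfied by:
  {e: True}


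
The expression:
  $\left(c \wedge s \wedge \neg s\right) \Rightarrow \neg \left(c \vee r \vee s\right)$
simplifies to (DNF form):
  $\text{True}$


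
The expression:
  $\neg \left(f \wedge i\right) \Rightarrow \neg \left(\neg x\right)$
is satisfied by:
  {i: True, x: True, f: True}
  {i: True, x: True, f: False}
  {x: True, f: True, i: False}
  {x: True, f: False, i: False}
  {i: True, f: True, x: False}


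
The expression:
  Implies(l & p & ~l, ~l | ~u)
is always true.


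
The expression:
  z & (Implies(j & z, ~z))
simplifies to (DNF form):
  z & ~j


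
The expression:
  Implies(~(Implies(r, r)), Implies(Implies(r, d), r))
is always true.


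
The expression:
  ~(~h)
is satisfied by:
  {h: True}


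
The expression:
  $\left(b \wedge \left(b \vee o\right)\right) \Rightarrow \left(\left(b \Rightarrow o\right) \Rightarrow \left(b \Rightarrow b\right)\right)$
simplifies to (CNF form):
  $\text{True}$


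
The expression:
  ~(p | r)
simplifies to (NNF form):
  ~p & ~r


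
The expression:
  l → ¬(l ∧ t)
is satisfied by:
  {l: False, t: False}
  {t: True, l: False}
  {l: True, t: False}


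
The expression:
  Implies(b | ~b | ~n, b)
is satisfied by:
  {b: True}


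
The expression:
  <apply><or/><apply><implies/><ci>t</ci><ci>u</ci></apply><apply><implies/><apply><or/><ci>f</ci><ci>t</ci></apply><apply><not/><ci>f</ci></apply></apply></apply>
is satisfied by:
  {u: True, t: False, f: False}
  {u: False, t: False, f: False}
  {f: True, u: True, t: False}
  {f: True, u: False, t: False}
  {t: True, u: True, f: False}
  {t: True, u: False, f: False}
  {t: True, f: True, u: True}


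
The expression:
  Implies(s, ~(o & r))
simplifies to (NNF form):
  ~o | ~r | ~s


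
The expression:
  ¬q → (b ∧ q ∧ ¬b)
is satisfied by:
  {q: True}


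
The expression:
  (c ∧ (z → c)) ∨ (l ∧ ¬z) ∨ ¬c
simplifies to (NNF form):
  True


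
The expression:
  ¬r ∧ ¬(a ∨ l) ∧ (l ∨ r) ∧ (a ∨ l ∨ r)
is never true.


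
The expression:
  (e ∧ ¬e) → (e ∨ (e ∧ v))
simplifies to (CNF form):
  True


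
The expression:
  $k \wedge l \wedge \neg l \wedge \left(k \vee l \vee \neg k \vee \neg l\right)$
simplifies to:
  $\text{False}$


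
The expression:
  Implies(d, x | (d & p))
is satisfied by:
  {x: True, p: True, d: False}
  {x: True, p: False, d: False}
  {p: True, x: False, d: False}
  {x: False, p: False, d: False}
  {x: True, d: True, p: True}
  {x: True, d: True, p: False}
  {d: True, p: True, x: False}


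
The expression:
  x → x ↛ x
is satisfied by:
  {x: False}


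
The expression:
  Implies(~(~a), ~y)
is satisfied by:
  {y: False, a: False}
  {a: True, y: False}
  {y: True, a: False}


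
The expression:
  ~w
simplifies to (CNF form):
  ~w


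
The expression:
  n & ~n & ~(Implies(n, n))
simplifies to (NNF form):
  False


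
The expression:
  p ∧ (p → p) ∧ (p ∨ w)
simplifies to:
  p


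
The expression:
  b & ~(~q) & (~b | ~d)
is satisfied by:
  {b: True, q: True, d: False}


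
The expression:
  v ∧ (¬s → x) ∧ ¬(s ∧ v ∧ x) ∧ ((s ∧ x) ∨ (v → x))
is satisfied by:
  {x: True, v: True, s: False}


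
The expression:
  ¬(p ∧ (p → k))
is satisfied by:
  {p: False, k: False}
  {k: True, p: False}
  {p: True, k: False}


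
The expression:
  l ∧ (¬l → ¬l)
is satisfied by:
  {l: True}


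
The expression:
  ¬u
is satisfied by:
  {u: False}


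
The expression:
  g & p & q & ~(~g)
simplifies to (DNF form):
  g & p & q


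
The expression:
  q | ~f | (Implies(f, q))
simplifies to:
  q | ~f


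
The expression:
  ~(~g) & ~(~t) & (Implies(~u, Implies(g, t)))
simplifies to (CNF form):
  g & t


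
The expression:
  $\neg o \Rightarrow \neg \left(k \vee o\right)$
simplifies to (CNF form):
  $o \vee \neg k$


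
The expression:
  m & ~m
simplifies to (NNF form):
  False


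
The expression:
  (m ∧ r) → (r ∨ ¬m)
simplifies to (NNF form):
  True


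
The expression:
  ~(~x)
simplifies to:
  x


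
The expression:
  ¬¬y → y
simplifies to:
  True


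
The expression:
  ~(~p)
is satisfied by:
  {p: True}


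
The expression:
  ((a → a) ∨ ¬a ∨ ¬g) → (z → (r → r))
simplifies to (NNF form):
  True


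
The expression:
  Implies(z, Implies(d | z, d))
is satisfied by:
  {d: True, z: False}
  {z: False, d: False}
  {z: True, d: True}


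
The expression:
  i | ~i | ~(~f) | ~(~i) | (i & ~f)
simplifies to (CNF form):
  True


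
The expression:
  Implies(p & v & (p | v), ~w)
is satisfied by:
  {p: False, v: False, w: False}
  {w: True, p: False, v: False}
  {v: True, p: False, w: False}
  {w: True, v: True, p: False}
  {p: True, w: False, v: False}
  {w: True, p: True, v: False}
  {v: True, p: True, w: False}


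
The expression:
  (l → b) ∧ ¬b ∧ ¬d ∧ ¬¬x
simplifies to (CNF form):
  x ∧ ¬b ∧ ¬d ∧ ¬l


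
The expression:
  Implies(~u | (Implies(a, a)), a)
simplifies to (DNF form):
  a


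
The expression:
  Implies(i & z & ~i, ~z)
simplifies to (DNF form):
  True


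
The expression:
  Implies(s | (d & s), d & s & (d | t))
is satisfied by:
  {d: True, s: False}
  {s: False, d: False}
  {s: True, d: True}


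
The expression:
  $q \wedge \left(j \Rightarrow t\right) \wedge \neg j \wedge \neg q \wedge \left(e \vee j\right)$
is never true.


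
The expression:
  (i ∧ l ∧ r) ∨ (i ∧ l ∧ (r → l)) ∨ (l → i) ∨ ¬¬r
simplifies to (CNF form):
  i ∨ r ∨ ¬l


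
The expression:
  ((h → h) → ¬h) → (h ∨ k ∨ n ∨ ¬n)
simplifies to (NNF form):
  True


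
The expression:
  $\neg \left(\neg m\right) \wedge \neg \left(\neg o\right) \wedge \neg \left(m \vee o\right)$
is never true.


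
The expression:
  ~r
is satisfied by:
  {r: False}


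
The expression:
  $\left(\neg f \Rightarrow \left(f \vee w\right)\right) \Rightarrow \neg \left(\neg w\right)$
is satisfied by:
  {w: True, f: False}
  {f: False, w: False}
  {f: True, w: True}


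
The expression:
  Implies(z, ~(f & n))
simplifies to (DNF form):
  ~f | ~n | ~z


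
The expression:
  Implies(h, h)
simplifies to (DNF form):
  True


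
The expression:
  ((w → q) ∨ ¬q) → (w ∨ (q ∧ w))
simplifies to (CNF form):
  w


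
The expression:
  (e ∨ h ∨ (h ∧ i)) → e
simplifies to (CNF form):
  e ∨ ¬h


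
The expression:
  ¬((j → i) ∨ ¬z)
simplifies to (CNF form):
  j ∧ z ∧ ¬i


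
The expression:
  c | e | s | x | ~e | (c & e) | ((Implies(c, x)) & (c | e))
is always true.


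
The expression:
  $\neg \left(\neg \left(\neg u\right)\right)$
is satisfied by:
  {u: False}


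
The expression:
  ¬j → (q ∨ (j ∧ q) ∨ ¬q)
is always true.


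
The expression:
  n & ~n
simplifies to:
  False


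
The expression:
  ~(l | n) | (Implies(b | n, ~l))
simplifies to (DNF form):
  ~l | (~b & ~n)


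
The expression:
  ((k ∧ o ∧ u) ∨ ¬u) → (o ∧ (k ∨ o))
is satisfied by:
  {o: True, u: True}
  {o: True, u: False}
  {u: True, o: False}


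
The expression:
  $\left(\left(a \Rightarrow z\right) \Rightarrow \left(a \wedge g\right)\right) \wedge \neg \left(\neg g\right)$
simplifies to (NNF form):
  $a \wedge g$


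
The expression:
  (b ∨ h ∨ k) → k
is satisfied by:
  {k: True, b: False, h: False}
  {k: True, h: True, b: False}
  {k: True, b: True, h: False}
  {k: True, h: True, b: True}
  {h: False, b: False, k: False}


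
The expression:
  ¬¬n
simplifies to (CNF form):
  n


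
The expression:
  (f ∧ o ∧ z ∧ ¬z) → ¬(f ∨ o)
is always true.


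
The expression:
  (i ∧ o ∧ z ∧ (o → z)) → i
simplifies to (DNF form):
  True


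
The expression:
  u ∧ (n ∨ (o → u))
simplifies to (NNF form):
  u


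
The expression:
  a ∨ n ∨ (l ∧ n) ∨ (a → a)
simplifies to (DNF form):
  True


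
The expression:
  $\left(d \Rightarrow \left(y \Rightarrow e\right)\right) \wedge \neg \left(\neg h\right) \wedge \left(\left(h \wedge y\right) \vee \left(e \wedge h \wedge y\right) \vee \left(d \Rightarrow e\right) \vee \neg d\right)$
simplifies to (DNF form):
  $\left(e \wedge h\right) \vee \left(h \wedge \neg d\right)$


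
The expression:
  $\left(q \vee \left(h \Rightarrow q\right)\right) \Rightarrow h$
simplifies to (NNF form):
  $h$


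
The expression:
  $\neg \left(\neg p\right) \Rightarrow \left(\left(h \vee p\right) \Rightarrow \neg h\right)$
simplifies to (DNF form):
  $\neg h \vee \neg p$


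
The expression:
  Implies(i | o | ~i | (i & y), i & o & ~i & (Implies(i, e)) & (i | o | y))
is never true.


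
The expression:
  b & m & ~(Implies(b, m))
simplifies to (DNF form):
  False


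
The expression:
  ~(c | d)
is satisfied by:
  {d: False, c: False}


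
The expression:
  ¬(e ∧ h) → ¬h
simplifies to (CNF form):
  e ∨ ¬h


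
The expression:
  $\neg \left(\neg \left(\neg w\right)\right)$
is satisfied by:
  {w: False}


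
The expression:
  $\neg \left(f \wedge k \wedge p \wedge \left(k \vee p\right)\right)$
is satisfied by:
  {p: False, k: False, f: False}
  {f: True, p: False, k: False}
  {k: True, p: False, f: False}
  {f: True, k: True, p: False}
  {p: True, f: False, k: False}
  {f: True, p: True, k: False}
  {k: True, p: True, f: False}


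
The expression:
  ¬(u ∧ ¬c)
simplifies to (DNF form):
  c ∨ ¬u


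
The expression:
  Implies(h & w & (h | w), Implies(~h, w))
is always true.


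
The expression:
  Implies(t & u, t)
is always true.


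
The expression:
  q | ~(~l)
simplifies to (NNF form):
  l | q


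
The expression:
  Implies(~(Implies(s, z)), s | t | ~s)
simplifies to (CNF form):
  True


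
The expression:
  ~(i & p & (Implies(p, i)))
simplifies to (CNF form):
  ~i | ~p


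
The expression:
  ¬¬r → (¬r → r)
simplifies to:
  True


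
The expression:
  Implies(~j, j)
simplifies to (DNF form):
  j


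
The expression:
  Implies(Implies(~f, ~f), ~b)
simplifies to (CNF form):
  ~b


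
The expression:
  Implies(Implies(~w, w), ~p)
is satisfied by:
  {p: False, w: False}
  {w: True, p: False}
  {p: True, w: False}


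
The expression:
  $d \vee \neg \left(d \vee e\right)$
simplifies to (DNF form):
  $d \vee \neg e$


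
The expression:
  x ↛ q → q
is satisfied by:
  {q: True, x: False}
  {x: False, q: False}
  {x: True, q: True}


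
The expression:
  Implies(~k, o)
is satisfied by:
  {k: True, o: True}
  {k: True, o: False}
  {o: True, k: False}


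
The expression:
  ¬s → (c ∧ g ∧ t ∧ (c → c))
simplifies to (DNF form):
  s ∨ (c ∧ g ∧ t)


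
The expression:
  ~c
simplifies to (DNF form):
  ~c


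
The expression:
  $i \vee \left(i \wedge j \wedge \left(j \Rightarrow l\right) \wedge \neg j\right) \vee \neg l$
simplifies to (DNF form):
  $i \vee \neg l$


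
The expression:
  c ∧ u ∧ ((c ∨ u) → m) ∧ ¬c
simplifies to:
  False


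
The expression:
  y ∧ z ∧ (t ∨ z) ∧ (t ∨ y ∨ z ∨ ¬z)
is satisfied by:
  {z: True, y: True}


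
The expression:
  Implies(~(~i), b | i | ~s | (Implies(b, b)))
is always true.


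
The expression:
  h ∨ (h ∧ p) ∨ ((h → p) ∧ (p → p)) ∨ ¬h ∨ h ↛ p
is always true.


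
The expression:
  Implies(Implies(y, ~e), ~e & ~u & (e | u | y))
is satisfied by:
  {e: True, y: True, u: False}
  {y: True, u: False, e: False}
  {e: True, u: True, y: True}


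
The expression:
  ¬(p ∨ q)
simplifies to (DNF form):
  ¬p ∧ ¬q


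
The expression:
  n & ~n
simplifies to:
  False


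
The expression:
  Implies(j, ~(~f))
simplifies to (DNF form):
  f | ~j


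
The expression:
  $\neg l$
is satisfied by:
  {l: False}


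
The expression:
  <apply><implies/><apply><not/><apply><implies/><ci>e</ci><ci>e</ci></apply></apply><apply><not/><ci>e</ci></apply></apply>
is always true.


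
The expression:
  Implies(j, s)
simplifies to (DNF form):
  s | ~j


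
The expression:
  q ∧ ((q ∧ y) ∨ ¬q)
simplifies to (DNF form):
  q ∧ y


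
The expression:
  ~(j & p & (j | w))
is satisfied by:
  {p: False, j: False}
  {j: True, p: False}
  {p: True, j: False}


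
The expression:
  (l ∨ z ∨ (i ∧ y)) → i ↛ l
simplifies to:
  ¬l ∧ (i ∨ ¬z)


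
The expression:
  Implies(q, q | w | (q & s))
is always true.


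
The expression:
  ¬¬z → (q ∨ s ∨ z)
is always true.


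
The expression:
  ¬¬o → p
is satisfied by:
  {p: True, o: False}
  {o: False, p: False}
  {o: True, p: True}


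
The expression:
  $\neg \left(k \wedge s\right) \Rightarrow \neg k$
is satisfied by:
  {s: True, k: False}
  {k: False, s: False}
  {k: True, s: True}


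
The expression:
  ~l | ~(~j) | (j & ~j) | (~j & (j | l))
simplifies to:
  True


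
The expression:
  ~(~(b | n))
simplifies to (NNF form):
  b | n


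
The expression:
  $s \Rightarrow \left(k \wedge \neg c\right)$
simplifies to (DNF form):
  $\left(k \wedge \neg c\right) \vee \neg s$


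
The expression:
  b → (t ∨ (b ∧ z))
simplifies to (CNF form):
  t ∨ z ∨ ¬b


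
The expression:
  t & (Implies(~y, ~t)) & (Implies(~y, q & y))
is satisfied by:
  {t: True, y: True}


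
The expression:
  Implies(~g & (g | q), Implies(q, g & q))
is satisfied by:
  {g: True, q: False}
  {q: False, g: False}
  {q: True, g: True}


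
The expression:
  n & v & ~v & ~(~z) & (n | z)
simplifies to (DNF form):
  False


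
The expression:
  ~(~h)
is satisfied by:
  {h: True}


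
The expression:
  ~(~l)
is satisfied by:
  {l: True}


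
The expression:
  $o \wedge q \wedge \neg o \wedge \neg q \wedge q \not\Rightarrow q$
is never true.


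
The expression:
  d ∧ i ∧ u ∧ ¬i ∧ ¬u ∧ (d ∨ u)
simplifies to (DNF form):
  False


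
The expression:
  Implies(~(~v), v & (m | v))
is always true.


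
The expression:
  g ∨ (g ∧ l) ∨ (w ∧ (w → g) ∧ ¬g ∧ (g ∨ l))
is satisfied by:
  {g: True}


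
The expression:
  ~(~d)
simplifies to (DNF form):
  d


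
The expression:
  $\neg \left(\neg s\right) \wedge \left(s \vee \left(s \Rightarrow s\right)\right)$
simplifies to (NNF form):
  $s$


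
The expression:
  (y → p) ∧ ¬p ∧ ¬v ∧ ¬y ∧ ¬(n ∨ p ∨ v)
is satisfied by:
  {n: False, v: False, p: False, y: False}


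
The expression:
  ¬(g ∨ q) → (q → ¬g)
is always true.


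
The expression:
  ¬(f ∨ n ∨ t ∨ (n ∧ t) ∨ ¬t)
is never true.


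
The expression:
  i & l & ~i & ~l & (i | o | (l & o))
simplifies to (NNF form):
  False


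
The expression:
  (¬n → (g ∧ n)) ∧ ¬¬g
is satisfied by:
  {g: True, n: True}


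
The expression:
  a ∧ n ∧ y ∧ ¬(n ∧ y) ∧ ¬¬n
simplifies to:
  False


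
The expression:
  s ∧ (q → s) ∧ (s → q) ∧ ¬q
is never true.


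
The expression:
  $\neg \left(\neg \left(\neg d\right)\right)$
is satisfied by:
  {d: False}


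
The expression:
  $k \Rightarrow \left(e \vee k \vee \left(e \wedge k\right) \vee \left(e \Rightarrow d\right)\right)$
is always true.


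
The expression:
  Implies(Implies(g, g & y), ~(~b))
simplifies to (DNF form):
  b | (g & ~y)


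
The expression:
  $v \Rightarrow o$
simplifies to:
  $o \vee \neg v$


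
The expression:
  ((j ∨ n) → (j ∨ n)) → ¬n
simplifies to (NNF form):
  ¬n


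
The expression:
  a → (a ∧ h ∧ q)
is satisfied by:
  {h: True, q: True, a: False}
  {h: True, q: False, a: False}
  {q: True, h: False, a: False}
  {h: False, q: False, a: False}
  {a: True, h: True, q: True}


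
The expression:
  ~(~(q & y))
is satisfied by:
  {y: True, q: True}


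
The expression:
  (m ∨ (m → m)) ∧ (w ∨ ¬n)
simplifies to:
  w ∨ ¬n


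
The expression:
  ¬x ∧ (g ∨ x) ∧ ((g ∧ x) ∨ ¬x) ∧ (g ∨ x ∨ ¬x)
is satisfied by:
  {g: True, x: False}


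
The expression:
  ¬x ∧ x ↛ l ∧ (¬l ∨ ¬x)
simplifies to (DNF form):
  False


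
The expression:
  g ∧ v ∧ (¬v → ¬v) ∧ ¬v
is never true.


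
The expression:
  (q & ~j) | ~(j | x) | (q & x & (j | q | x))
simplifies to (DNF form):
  (q & x) | (~j & ~x)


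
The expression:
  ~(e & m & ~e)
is always true.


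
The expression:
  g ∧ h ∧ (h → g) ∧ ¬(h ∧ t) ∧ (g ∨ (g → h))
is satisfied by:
  {h: True, g: True, t: False}


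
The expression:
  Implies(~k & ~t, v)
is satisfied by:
  {t: True, k: True, v: True}
  {t: True, k: True, v: False}
  {t: True, v: True, k: False}
  {t: True, v: False, k: False}
  {k: True, v: True, t: False}
  {k: True, v: False, t: False}
  {v: True, k: False, t: False}


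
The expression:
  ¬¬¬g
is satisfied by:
  {g: False}


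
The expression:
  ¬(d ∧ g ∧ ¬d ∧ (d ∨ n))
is always true.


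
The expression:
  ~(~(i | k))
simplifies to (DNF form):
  i | k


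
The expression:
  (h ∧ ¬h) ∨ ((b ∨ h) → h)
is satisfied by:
  {h: True, b: False}
  {b: False, h: False}
  {b: True, h: True}


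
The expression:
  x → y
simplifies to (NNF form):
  y ∨ ¬x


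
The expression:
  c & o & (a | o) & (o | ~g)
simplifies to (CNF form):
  c & o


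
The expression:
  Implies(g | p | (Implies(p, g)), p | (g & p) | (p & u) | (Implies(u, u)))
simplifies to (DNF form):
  True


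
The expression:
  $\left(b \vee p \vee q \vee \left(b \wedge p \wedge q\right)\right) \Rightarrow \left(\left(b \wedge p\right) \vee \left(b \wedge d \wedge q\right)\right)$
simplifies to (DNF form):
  $\left(b \wedge p\right) \vee \left(b \wedge d \wedge p\right) \vee \left(b \wedge d \wedge q\right) \vee \left(b \wedge d \wedge \neg b\right) \vee \left(b \wedge p \wedge q\right) \vee \left(b \wedge p \wedge \neg b\right) \vee \left(b \wedge p \wedge \neg p\right) \vee \left(b \wedge p \wedge \neg q\right) \vee \left(b \wedge q \wedge \neg q\right) \vee \left(b \wedge \neg b \wedge \neg q\right) \vee \left(p \wedge \neg p \wedge \neg q\right) \vee \left(q \wedge \neg p \wedge \neg q\right) \vee \left(\neg b \wedge \neg p \wedge \neg q\right) \vee \left(b \wedge d \wedge p \wedge \neg p\right) \vee \left(b \wedge d \wedge p \wedge \neg q\right) \vee \left(b \wedge d \wedge q \wedge \neg p\right) \vee \left(b \wedge d \wedge q \wedge \neg q\right) \vee \left(b \wedge d \wedge \neg b \wedge \neg p\right) \vee \left(b \wedge d \wedge \neg b \wedge \neg q\right) \vee \left(b \wedge p \wedge q \wedge \neg p\right) \vee \left(b \wedge p \wedge q \wedge \neg q\right) \vee \left(b \wedge p \wedge \neg b \wedge \neg p\right) \vee \left(b \wedge p \wedge \neg b \wedge \neg q\right) \vee \left(b \wedge p \wedge \neg p \wedge \neg q\right) \vee \left(b \wedge q \wedge \neg p \wedge \neg q\right) \vee \left(b \wedge \neg b \wedge \neg p \wedge \neg q\right) \vee \left(d \wedge p \wedge \neg p \wedge \neg q\right) \vee \left(d \wedge q \wedge \neg p \wedge \neg q\right) \vee \left(d \wedge \neg b \wedge \neg p \wedge \neg q\right) \vee \left(p \wedge q \wedge \neg p \wedge \neg q\right) \vee \left(p \wedge \neg b \wedge \neg p \wedge \neg q\right)$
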